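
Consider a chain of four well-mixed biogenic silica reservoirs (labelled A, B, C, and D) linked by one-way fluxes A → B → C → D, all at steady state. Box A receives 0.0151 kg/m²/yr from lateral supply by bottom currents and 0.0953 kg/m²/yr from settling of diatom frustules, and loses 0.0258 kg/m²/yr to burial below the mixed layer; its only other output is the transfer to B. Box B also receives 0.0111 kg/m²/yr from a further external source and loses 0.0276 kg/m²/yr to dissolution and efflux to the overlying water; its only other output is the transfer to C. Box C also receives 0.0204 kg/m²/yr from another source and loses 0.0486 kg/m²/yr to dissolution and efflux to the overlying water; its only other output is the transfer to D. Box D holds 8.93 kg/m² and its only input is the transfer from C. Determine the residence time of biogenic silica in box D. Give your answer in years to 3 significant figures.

224 yr

Box A: F(A→B) = (0.0151 + 0.0953) − 0.0258 = 0.084600 kg/m²/yr.
Box B: F(B→C) = (0.084600 + 0.0111) − 0.0276 = 0.068100 kg/m²/yr.
Box C: F(C→D) = (0.068100 + 0.0204) − 0.0486 = 0.039900 kg/m²/yr.
Box D throughput = its input = 0.039900 kg/m²/yr; τ = 8.93 / 0.039900 = 223.8 yr.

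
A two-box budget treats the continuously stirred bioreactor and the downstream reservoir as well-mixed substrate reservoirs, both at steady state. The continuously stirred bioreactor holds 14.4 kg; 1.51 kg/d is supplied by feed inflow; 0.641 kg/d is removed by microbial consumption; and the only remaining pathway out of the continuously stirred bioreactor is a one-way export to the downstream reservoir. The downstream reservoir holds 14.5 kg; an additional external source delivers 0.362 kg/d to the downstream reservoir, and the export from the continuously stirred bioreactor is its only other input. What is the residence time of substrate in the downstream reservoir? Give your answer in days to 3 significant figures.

11.8 d

Balance the continuously stirred bioreactor: ΣF_in = 1.5100 kg/d.
Export to the downstream reservoir = ΣF_in − (0.641) = 0.86900 kg/d.
Total input to the downstream reservoir = 0.86900 + 0.362 = 1.2310 kg/d; at steady state this equals its total output.
τ = M / F = 14.5 / 1.2310 = 11.78 d.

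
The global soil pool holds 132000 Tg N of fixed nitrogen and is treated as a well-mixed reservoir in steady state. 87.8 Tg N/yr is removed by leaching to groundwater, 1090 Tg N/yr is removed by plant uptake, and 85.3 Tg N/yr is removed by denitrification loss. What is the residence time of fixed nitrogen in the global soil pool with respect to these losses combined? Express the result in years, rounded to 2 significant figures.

Total removal = 87.80 + 1090 + 85.30 = 1263.1 Tg N/yr.
τ = M / ΣF_out = 132000 / 1263.1 = 104.5 yr.

100 yr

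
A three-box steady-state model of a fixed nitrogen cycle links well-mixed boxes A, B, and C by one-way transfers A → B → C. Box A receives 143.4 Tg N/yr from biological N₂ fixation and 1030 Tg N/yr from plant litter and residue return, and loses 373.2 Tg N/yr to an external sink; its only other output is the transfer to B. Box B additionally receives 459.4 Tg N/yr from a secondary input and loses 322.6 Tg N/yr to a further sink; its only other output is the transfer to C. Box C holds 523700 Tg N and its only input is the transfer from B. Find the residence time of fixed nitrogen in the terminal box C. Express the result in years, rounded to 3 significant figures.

559 yr

Box A: F(A→B) = (143.4 + 1030) − 373.2 = 800.20 Tg N/yr.
Box B: F(B→C) = (800.20 + 459.4) − 322.6 = 937.00 Tg N/yr.
Box C throughput = its input = 937.00 Tg N/yr; τ = 523700 / 937.00 = 558.9 yr.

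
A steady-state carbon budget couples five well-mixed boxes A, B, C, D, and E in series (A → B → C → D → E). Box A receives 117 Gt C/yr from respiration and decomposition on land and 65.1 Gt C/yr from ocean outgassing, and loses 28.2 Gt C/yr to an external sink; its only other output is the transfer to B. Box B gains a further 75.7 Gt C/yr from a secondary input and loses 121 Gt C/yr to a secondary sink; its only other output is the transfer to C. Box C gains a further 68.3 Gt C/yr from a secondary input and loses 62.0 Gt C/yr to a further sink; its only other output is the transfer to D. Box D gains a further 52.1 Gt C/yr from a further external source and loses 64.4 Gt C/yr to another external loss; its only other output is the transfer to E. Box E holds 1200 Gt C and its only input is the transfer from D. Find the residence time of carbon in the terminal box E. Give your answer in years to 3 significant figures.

11.7 yr

Box A: F(A→B) = (117 + 65.1) − 28.2 = 153.90 Gt C/yr.
Box B: F(B→C) = (153.90 + 75.7) − 121 = 108.60 Gt C/yr.
Box C: F(C→D) = (108.60 + 68.3) − 62.0 = 114.90 Gt C/yr.
Box D: F(D→E) = (114.90 + 52.1) − 64.4 = 102.60 Gt C/yr.
Box E throughput = its input = 102.60 Gt C/yr; τ = 1200 / 102.60 = 11.70 yr.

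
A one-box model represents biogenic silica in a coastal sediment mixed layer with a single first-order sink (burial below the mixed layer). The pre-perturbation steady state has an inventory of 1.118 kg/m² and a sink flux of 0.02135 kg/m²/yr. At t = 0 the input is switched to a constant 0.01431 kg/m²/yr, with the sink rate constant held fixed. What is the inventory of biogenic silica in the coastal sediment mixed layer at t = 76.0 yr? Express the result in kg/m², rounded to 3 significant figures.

Residence time τ = M₀/F₀ = 52.37 yr. The eventual steady state is M_∞ = M₀·(F₁/F₀) = 1.118 × 0.01431/0.02135 = 0.74935 kg/m².
The anomaly ΔM(t) = M(t) − M_∞ decays as ΔM₀·e^(−t/τ) with ΔM₀ = 1.118 − 0.74935 = 0.3687 kg/m².
At t = 76.0 yr, e^(−t/τ) = e^(−1.451) = 0.2343, so ΔM = 0.08636 kg/m² and M = 0.74935 + 0.08636 = 0.83571 kg/m².

0.836 kg/m²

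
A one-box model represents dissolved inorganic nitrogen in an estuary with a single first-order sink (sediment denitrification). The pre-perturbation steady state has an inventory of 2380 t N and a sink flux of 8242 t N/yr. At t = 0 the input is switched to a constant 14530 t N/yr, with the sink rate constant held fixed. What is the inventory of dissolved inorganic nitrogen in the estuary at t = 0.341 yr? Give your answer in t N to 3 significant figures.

The sink rate constant is k = F₀/M₀ = 8242/2380 = 3.463 yr⁻¹.
Solving dM/dt = F₁ − kM with M(0) = M₀ gives M(t) = F₁/k + (M₀ − F₁/k)·e^(−kt).
F₁/k = 14530/3.463 = 4195.8 t N; kt = 3.463 × 0.341 = 1.181, e^(−kt) = 0.3070.
M(0.341) = 4195.8 + (2380 − 4195.8) × 0.3070 = 4195.8 − 557.4 = 3638.3 t N.

3640 t N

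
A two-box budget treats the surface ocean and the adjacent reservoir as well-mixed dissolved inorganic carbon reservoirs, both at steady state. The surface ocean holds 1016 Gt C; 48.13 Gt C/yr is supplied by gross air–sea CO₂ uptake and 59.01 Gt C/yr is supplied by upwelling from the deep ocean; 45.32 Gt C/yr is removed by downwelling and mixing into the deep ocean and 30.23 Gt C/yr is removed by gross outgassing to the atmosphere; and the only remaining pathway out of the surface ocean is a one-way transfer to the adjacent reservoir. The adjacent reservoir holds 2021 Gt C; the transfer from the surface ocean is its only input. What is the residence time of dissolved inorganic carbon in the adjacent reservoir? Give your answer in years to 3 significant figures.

64.0 yr

Balance the surface ocean: ΣF_in = 48.13 + 59.01 = 107.14 Gt C/yr.
Transfer to the adjacent reservoir = ΣF_in − (45.32 + 30.23) = 31.590 Gt C/yr.
At steady state the output of the adjacent reservoir equals its input, 31.590 Gt C/yr.
τ = M / F = 2021 / 31.590 = 63.98 yr.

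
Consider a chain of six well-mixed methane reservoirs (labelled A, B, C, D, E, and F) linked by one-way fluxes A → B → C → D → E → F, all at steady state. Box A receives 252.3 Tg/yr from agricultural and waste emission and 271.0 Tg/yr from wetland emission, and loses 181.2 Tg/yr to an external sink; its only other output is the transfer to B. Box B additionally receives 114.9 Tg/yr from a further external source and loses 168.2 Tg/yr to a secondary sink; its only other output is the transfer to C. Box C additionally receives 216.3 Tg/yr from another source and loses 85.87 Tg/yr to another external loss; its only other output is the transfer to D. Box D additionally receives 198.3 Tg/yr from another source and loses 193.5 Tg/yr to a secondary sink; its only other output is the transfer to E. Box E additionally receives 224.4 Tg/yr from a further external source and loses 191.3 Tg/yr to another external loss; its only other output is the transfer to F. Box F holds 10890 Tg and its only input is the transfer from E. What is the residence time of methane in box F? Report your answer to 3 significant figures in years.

Box A: F(A→B) = (252.3 + 271.0) − 181.2 = 342.10 Tg/yr.
Box B: F(B→C) = (342.10 + 114.9) − 168.2 = 288.80 Tg/yr.
Box C: F(C→D) = (288.80 + 216.3) − 85.87 = 419.23 Tg/yr.
Box D: F(D→E) = (419.23 + 198.3) − 193.5 = 424.03 Tg/yr.
Box E: F(E→F) = (424.03 + 224.4) − 191.3 = 457.13 Tg/yr.
Box F throughput = its input = 457.13 Tg/yr; τ = 10890 / 457.13 = 23.82 yr.

23.8 yr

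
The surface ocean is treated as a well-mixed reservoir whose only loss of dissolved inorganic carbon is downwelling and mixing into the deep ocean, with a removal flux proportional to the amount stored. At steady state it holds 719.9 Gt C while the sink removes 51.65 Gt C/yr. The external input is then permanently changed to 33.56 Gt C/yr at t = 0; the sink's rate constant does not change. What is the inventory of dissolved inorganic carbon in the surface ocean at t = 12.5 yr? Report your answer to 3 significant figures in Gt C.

τ = M₀/F₀ = 719.9/51.65 = 13.94 yr; rate constant k = 1/τ.
New steady state M_∞ = F₁/k = F₁·τ = 33.56 × 13.94 = 467.76 Gt C.
M(t) = M_∞ + (M₀ − M_∞)·e^(−t/τ); t/τ = 12.5/13.94 = 0.8968, so e^(−t/τ) = 0.4079.
M(t) = 467.76 + 252.1 × 0.4079 = 570.60 Gt C.

571 Gt C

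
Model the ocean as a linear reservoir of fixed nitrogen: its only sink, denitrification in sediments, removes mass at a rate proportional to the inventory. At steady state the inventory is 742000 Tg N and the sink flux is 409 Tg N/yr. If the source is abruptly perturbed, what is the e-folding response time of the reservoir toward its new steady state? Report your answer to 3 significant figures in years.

1810 yr

For a linear reservoir the response time equals the residence time τ = M/F.
τ = 742000 / 409 = 1814 yr.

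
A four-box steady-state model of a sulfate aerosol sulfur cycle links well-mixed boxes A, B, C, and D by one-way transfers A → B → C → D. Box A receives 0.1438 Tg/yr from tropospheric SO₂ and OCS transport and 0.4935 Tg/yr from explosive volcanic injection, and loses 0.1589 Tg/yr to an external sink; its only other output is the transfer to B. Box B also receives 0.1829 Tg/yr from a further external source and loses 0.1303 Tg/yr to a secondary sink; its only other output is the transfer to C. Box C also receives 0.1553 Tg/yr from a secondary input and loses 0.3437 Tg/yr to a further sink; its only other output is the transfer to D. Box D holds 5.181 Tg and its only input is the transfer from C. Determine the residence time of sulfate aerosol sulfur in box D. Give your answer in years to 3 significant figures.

15.1 yr

Box A: F(A→B) = (0.1438 + 0.4935) − 0.1589 = 0.47840 Tg/yr.
Box B: F(B→C) = (0.47840 + 0.1829) − 0.1303 = 0.53100 Tg/yr.
Box C: F(C→D) = (0.53100 + 0.1553) − 0.3437 = 0.34260 Tg/yr.
Box D throughput = its input = 0.34260 Tg/yr; τ = 5.181 / 0.34260 = 15.12 yr.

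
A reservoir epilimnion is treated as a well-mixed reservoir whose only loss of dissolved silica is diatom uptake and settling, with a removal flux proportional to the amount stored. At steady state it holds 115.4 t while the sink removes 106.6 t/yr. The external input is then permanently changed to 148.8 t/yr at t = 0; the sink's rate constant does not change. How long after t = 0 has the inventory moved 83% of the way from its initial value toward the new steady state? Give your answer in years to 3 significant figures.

τ = M₀/F₀ = 115.4/106.6 = 1.083 yr.
The remaining gap fraction is e^(−t/τ); 83% covered ⇒ e^(−t/τ) = 0.170.
t = −τ ln(0.170) = 1.083 × 1.772 = 1.918 yr.

1.92 yr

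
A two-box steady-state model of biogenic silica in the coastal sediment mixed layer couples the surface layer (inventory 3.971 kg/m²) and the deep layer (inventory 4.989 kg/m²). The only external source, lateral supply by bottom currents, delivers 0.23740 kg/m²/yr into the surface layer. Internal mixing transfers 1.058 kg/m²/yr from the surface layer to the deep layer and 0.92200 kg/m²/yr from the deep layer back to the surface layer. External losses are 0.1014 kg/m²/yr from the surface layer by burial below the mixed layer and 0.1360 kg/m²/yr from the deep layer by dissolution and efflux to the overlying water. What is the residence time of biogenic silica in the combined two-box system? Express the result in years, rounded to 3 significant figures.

37.7 yr

Residence time in the combined system uses the total inventory and the total *external* removal — internal exchanges between the two boxes cancel.
M_total = 3.971 + 4.989 = 8.9600 kg/m².
ΣF_external_out = 0.1014 + 0.1360 = 0.23740 kg/m²/yr.
τ = M_total / ΣF_ext = 8.9600 / 0.23740 = 37.74 yr.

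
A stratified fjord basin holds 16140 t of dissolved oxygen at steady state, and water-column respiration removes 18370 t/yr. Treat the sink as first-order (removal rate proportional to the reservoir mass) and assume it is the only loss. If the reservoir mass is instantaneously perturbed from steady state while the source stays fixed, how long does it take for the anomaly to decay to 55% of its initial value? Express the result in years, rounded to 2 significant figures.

For a linear reservoir the anomaly decays as exp(−t/τ) with τ = M/F = 16140/18370 = 0.8786 yr.
exp(−t/τ) = 0.55 ⇒ t = −τ ln(0.55) = 0.8786 × 0.5978 = 0.5253 yr.

0.53 yr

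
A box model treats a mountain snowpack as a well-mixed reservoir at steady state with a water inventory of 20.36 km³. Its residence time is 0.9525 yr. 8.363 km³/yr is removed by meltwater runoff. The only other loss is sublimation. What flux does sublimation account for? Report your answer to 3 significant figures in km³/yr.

Total removal F = M/τ = 20.36 / 0.9525 = 21.38 km³/yr.
Sublimation = F − (8.363) = 21.38 − 8.363 = 13.01 km³/yr.

13.0 km³/yr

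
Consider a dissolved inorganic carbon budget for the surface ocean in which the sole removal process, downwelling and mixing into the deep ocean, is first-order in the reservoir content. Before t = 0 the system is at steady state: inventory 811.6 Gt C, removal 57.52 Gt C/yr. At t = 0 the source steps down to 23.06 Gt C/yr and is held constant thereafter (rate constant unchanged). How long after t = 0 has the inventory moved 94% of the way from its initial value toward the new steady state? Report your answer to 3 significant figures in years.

39.7 yr

τ = M₀/F₀ = 811.6/57.52 = 14.11 yr.
The remaining gap fraction is e^(−t/τ); 94% covered ⇒ e^(−t/τ) = 0.0600.
t = −τ ln(0.0600) = 14.11 × 2.813 = 39.70 yr.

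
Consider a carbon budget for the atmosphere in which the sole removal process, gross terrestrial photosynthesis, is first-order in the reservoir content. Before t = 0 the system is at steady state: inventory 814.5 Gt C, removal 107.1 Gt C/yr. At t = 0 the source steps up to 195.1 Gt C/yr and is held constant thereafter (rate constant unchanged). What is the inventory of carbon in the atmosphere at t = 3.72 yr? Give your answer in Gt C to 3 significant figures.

1070 Gt C

Residence time τ = M₀/F₀ = 7.605 yr. The eventual steady state is M_∞ = M₀·(F₁/F₀) = 814.5 × 195.1/107.1 = 1483.7 Gt C.
The anomaly ΔM(t) = M(t) − M_∞ decays as ΔM₀·e^(−t/τ) with ΔM₀ = 814.5 − 1483.7 = −669.2 Gt C.
At t = 3.72 yr, e^(−t/τ) = e^(−0.4891) = 0.6131, so ΔM = −410.3 Gt C and M = 1483.7 − 410.3 = 1073.4 Gt C.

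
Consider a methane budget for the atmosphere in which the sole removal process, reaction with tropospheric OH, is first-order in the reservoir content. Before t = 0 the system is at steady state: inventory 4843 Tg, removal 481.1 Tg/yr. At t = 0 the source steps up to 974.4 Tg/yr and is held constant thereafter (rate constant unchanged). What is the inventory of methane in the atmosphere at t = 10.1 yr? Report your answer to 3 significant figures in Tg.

7990 Tg

τ = M₀/F₀ = 4843/481.1 = 10.07 yr; rate constant k = 1/τ.
New steady state M_∞ = F₁/k = F₁·τ = 974.4 × 10.07 = 9808.8 Tg.
M(t) = M_∞ + (M₀ − M_∞)·e^(−t/τ); t/τ = 10.1/10.07 = 1.003, so e^(−t/τ) = 0.3667.
M(t) = 9808.8 − 4966 × 0.3667 = 7988.1 Tg.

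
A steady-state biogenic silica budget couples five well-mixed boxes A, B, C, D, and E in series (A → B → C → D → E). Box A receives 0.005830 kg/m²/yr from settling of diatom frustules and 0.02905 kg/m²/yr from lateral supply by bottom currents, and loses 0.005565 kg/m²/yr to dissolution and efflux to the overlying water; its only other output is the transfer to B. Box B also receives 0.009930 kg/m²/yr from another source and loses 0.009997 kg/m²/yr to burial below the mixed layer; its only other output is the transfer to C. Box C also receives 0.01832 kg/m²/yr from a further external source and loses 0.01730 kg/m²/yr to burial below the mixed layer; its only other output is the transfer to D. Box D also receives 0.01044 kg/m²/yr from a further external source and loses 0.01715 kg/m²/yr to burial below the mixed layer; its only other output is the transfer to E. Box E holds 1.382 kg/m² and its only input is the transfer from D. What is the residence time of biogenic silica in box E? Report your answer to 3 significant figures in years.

Box A: F(A→B) = (0.005830 + 0.02905) − 0.005565 = 0.029315 kg/m²/yr.
Box B: F(B→C) = (0.029315 + 0.009930) − 0.009997 = 0.029248 kg/m²/yr.
Box C: F(C→D) = (0.029248 + 0.01832) − 0.01730 = 0.030268 kg/m²/yr.
Box D: F(D→E) = (0.030268 + 0.01044) − 0.01715 = 0.023558 kg/m²/yr.
Box E throughput = its input = 0.023558 kg/m²/yr; τ = 1.382 / 0.023558 = 58.66 yr.

58.7 yr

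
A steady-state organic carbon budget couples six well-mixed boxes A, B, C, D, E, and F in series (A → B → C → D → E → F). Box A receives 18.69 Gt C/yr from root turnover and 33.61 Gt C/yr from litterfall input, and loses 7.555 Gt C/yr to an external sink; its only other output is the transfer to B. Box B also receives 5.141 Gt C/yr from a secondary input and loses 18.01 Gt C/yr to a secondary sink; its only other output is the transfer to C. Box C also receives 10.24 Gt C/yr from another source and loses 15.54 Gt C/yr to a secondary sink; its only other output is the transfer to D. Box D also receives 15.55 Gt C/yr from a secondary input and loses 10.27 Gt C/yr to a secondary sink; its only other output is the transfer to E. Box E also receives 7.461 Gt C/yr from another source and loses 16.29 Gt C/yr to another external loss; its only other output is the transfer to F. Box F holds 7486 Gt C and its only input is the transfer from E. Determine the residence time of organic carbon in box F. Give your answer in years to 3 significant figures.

325 yr

Box A: F(A→B) = (18.69 + 33.61) − 7.555 = 44.745 Gt C/yr.
Box B: F(B→C) = (44.745 + 5.141) − 18.01 = 31.876 Gt C/yr.
Box C: F(C→D) = (31.876 + 10.24) − 15.54 = 26.576 Gt C/yr.
Box D: F(D→E) = (26.576 + 15.55) − 10.27 = 31.856 Gt C/yr.
Box E: F(E→F) = (31.856 + 7.461) − 16.29 = 23.027 Gt C/yr.
Box F throughput = its input = 23.027 Gt C/yr; τ = 7486 / 23.027 = 325.1 yr.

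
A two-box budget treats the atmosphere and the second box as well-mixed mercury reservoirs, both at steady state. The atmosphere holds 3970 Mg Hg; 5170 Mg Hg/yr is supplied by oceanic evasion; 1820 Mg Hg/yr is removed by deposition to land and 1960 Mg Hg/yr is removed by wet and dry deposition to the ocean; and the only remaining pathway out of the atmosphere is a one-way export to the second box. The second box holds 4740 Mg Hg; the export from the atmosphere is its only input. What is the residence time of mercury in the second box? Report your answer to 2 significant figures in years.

Balance the atmosphere: ΣF_in = 5170.0 Mg Hg/yr.
Export to the second box = ΣF_in − (1820 + 1960) = 1390.0 Mg Hg/yr.
At steady state the output of the second box equals its input, 1390.0 Mg Hg/yr.
τ = M / F = 4740 / 1390.0 = 3.410 yr.

3.4 yr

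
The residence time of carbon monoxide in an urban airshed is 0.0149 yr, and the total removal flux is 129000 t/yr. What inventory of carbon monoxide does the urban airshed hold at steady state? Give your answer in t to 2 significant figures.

τ = M/F ⇒ M = τ × F = 0.0149 × 129000 = 1922 t.

1900 t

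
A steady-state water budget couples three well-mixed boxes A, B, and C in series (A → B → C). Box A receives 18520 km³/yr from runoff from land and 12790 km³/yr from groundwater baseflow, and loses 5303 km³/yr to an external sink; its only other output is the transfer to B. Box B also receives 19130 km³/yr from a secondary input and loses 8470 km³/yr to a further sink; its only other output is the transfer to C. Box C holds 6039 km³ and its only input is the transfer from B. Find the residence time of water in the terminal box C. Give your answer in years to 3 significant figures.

0.165 yr

Box A: F(A→B) = (18520 + 12790) − 5303 = 26007 km³/yr.
Box B: F(B→C) = (26007 + 19130) − 8470 = 36667 km³/yr.
Box C throughput = its input = 36667 km³/yr; τ = 6039 / 36667 = 0.1647 yr.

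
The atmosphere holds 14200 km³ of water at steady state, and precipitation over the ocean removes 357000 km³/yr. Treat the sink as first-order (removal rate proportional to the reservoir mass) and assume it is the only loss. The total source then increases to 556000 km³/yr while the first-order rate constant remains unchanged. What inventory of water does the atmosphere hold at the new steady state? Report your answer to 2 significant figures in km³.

22000 km³

Rate constant k = F/M = 357000 / 14200 = 25.14 yr⁻¹.
At the new steady state, source = k·M_new ⇒ M_new = 556000 / 25.14 = 22120 km³.
(Equivalently M_new = M × F_new/F_old = 14200 × 556000/357000.)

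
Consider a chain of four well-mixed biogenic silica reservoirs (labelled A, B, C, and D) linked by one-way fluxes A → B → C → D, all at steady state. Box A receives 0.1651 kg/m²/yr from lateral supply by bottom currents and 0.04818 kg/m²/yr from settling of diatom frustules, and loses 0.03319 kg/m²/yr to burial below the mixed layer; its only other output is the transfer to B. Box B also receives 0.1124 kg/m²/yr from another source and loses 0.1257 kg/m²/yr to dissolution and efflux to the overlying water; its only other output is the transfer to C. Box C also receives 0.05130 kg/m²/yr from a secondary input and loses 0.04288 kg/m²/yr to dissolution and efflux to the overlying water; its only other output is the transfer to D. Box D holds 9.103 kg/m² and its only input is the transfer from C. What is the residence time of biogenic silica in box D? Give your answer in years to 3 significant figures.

Box A: F(A→B) = (0.1651 + 0.04818) − 0.03319 = 0.18009 kg/m²/yr.
Box B: F(B→C) = (0.18009 + 0.1124) − 0.1257 = 0.16679 kg/m²/yr.
Box C: F(C→D) = (0.16679 + 0.05130) − 0.04288 = 0.17521 kg/m²/yr.
Box D throughput = its input = 0.17521 kg/m²/yr; τ = 9.103 / 0.17521 = 51.95 yr.

52.0 yr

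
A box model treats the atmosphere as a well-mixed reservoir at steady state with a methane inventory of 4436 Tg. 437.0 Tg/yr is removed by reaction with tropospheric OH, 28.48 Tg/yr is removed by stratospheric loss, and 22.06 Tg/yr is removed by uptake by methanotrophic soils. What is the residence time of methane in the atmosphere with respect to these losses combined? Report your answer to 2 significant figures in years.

Total removal = 437.0 + 28.48 + 22.06 = 487.54 Tg/yr.
τ = M / ΣF_out = 4436 / 487.54 = 9.099 yr.

9.1 yr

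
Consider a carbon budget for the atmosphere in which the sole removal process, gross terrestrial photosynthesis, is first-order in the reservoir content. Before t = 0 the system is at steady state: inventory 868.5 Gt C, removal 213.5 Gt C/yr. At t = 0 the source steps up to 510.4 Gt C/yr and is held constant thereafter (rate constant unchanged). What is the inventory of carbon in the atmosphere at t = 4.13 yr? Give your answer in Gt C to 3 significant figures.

The sink rate constant is k = F₀/M₀ = 213.5/868.5 = 0.2458 yr⁻¹.
Solving dM/dt = F₁ − kM with M(0) = M₀ gives M(t) = F₁/k + (M₀ − F₁/k)·e^(−kt).
F₁/k = 510.4/0.2458 = 2076.3 Gt C; kt = 0.2458 × 4.13 = 1.015, e^(−kt) = 0.3623.
M(4.13) = 2076.3 + (868.5 − 2076.3) × 0.3623 = 2076.3 − 437.6 = 1638.7 Gt C.

1640 Gt C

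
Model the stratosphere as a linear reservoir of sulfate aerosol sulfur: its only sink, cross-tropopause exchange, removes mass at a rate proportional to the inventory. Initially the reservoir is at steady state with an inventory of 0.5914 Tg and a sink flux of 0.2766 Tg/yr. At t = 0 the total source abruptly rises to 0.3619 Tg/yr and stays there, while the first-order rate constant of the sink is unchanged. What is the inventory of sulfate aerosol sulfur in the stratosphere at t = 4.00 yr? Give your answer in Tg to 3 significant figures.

0.746 Tg

Residence time τ = M₀/F₀ = 2.138 yr. The eventual steady state is M_∞ = M₀·(F₁/F₀) = 0.5914 × 0.3619/0.2766 = 0.77378 Tg.
The anomaly ΔM(t) = M(t) − M_∞ decays as ΔM₀·e^(−t/τ) with ΔM₀ = 0.5914 − 0.77378 = −0.1824 Tg.
At t = 4.00 yr, e^(−t/τ) = e^(−1.871) = 0.1540, so ΔM = −0.02809 Tg and M = 0.77378 − 0.02809 = 0.74569 Tg.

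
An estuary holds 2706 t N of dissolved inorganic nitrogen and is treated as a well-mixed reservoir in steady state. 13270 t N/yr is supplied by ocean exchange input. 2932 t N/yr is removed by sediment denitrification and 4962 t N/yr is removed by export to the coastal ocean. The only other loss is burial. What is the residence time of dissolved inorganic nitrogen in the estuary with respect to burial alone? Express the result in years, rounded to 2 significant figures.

At steady state ΣF_in = ΣF_out.
ΣF_in = 13270 t N/yr.
Burial flux = ΣF_in − (2932 + 4962) = 13270 − 7894 = 5376 t N/yr.
τ = M / F = 2706 / 5376 = 0.5033 yr.

0.50 yr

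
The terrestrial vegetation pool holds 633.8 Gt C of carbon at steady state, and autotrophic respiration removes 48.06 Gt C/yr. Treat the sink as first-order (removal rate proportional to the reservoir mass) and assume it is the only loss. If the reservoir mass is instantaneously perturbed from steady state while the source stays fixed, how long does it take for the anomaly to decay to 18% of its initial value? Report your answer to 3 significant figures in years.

For a linear reservoir the anomaly decays as exp(−t/τ) with τ = M/F = 633.8/48.06 = 13.19 yr.
exp(−t/τ) = 0.18 ⇒ t = −τ ln(0.18) = 13.19 × 1.715 = 22.61 yr.

22.6 yr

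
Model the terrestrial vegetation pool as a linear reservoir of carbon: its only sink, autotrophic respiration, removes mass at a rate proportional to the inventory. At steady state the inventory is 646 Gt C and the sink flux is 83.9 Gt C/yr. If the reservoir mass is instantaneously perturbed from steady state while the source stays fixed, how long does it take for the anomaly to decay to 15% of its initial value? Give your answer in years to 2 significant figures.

For a linear reservoir the anomaly decays as exp(−t/τ) with τ = M/F = 646/83.9 = 7.700 yr.
exp(−t/τ) = 0.15 ⇒ t = −τ ln(0.15) = 7.700 × 1.897 = 14.61 yr.

15 yr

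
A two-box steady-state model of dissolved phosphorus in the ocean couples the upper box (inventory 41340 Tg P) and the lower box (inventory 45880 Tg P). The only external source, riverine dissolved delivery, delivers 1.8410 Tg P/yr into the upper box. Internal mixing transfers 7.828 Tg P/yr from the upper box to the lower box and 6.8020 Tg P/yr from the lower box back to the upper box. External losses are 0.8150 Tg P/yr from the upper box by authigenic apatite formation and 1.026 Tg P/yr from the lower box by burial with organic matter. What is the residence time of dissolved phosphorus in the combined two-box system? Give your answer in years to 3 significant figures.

Treat the two boxes together as one reservoir: the mixing fluxes between them are internal recycling, so τ = ΣM / Σ(external losses).
M_total = 41340 + 45880 = 87220 Tg P.
ΣF_external_out = 0.8150 + 1.026 = 1.8410 Tg P/yr.
τ = M_total / ΣF_ext = 87220 / 1.8410 = 47380 yr.

47400 yr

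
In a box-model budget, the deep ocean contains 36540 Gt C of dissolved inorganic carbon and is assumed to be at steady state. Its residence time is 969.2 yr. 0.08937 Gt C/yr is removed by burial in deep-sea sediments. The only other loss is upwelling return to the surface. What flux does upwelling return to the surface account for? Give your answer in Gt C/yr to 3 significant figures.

Total removal F = M/τ = 36540 / 969.2 = 37.70 Gt C/yr.
Upwelling return to the surface = F − (0.08937) = 37.70 − 0.08937 = 37.61 Gt C/yr.

37.6 Gt C/yr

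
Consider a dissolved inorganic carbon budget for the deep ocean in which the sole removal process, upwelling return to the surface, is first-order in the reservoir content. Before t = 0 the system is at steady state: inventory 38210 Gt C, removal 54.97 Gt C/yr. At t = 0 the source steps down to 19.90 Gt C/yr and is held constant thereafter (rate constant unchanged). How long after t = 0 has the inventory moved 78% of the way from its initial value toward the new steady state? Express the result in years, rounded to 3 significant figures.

1050 yr

τ = M₀/F₀ = 38210/54.97 = 695.1 yr.
The remaining gap fraction is e^(−t/τ); 78% covered ⇒ e^(−t/τ) = 0.220.
t = −τ ln(0.220) = 695.1 × 1.514 = 1052 yr.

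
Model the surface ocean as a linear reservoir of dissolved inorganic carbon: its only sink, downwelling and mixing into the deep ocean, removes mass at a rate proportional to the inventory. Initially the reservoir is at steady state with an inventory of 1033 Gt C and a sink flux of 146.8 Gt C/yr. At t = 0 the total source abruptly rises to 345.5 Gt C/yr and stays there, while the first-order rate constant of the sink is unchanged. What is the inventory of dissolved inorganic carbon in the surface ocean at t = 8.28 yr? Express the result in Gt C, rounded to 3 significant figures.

Residence time τ = M₀/F₀ = 7.037 yr. The eventual steady state is M_∞ = M₀·(F₁/F₀) = 1033 × 345.5/146.8 = 2431.2 Gt C.
The anomaly ΔM(t) = M(t) − M_∞ decays as ΔM₀·e^(−t/τ) with ΔM₀ = 1033 − 2431.2 = −1398 Gt C.
At t = 8.28 yr, e^(−t/τ) = e^(−1.177) = 0.3083, so ΔM = −431.1 Gt C and M = 2431.2 − 431.1 = 2000.1 Gt C.

2000 Gt C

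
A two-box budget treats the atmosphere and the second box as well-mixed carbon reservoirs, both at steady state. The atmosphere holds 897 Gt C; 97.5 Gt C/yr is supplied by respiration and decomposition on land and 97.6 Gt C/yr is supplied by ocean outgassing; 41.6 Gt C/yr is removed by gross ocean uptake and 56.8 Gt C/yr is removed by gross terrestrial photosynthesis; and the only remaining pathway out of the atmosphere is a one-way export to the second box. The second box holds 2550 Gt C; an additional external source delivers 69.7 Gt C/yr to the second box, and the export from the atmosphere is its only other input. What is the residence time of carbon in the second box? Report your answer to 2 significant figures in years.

Balance the atmosphere: ΣF_in = 97.5 + 97.6 = 195.10 Gt C/yr.
Export to the second box = ΣF_in − (41.6 + 56.8) = 96.700 Gt C/yr.
Total input to the second box = 96.700 + 69.7 = 166.40 Gt C/yr; at steady state this equals its total output.
τ = M / F = 2550 / 166.40 = 15.32 yr.

15 yr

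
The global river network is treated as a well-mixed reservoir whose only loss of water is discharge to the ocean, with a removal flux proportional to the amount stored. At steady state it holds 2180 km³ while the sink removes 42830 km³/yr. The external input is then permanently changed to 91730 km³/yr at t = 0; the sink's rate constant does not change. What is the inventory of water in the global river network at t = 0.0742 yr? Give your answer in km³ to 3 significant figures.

Residence time τ = M₀/F₀ = 0.05090 yr. The eventual steady state is M_∞ = M₀·(F₁/F₀) = 2180 × 91730/42830 = 4669.0 km³.
The anomaly ΔM(t) = M(t) − M_∞ decays as ΔM₀·e^(−t/τ) with ΔM₀ = 2180 − 4669.0 = −2489 km³.
At t = 0.0742 yr, e^(−t/τ) = e^(−1.458) = 0.2327, so ΔM = −579.3 km³ and M = 4669.0 − 579.3 = 4089.7 km³.

4090 km³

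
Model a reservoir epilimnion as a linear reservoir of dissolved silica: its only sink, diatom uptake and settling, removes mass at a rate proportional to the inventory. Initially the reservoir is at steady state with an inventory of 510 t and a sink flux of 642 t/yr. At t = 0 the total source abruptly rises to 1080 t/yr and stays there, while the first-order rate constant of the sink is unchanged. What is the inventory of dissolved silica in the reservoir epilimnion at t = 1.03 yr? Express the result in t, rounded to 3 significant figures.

τ = M₀/F₀ = 510/642 = 0.7944 yr; rate constant k = 1/τ.
New steady state M_∞ = F₁/k = F₁·τ = 1080 × 0.7944 = 857.94 t.
M(t) = M_∞ + (M₀ − M_∞)·e^(−t/τ); t/τ = 1.03/0.7944 = 1.297, so e^(−t/τ) = 0.2735.
M(t) = 857.94 − 347.9 × 0.2735 = 762.79 t.

763 t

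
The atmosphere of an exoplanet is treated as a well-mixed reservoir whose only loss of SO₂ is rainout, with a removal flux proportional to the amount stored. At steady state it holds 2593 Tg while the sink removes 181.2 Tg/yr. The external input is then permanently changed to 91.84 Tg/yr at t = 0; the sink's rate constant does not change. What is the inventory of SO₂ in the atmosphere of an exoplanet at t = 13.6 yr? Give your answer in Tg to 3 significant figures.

1810 Tg

The sink rate constant is k = F₀/M₀ = 181.2/2593 = 0.06988 yr⁻¹.
Solving dM/dt = F₁ − kM with M(0) = M₀ gives M(t) = F₁/k + (M₀ − F₁/k)·e^(−kt).
F₁/k = 91.84/0.06988 = 1314.2 Tg; kt = 0.06988 × 13.6 = 0.9504, e^(−kt) = 0.3866.
M(13.6) = 1314.2 + (2593 − 1314.2) × 0.3866 = 1314.2 + 494.4 = 1808.6 Tg.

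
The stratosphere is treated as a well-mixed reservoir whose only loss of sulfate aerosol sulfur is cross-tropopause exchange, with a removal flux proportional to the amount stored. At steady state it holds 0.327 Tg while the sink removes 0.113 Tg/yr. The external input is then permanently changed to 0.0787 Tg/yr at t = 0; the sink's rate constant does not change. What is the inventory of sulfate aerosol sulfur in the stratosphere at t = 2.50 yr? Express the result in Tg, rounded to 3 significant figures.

0.270 Tg

The sink rate constant is k = F₀/M₀ = 0.113/0.327 = 0.3456 yr⁻¹.
Solving dM/dt = F₁ − kM with M(0) = M₀ gives M(t) = F₁/k + (M₀ − F₁/k)·e^(−kt).
F₁/k = 0.0787/0.3456 = 0.22774 Tg; kt = 0.3456 × 2.50 = 0.8639, e^(−kt) = 0.4215.
M(2.50) = 0.22774 + (0.327 − 0.22774) × 0.4215 = 0.22774 + 0.04184 = 0.26958 Tg.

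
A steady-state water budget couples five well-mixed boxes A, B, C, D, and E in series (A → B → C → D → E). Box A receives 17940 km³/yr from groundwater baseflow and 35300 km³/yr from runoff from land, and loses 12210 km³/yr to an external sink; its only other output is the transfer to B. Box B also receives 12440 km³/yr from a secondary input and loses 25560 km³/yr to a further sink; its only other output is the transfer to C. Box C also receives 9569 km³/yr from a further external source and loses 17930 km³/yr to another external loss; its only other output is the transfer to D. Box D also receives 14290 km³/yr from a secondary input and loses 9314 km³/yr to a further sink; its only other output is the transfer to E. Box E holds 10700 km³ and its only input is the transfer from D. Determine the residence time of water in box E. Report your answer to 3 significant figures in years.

0.436 yr

Box A: F(A→B) = (17940 + 35300) − 12210 = 41030 km³/yr.
Box B: F(B→C) = (41030 + 12440) − 25560 = 27910 km³/yr.
Box C: F(C→D) = (27910 + 9569) − 17930 = 19549 km³/yr.
Box D: F(D→E) = (19549 + 14290) − 9314 = 24525 km³/yr.
Box E throughput = its input = 24525 km³/yr; τ = 10700 / 24525 = 0.4363 yr.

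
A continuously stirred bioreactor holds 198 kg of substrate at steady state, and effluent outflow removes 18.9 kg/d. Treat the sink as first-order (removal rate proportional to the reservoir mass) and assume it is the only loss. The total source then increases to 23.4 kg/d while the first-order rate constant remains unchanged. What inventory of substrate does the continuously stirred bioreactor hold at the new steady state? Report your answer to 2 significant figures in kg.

Rate constant k = F/M = 18.9 / 198 = 0.09545 d⁻¹.
At the new steady state, source = k·M_new ⇒ M_new = 23.4 / 0.09545 = 245.1 kg.
(Equivalently M_new = M × F_new/F_old = 198 × 23.4/18.9.)

250 kg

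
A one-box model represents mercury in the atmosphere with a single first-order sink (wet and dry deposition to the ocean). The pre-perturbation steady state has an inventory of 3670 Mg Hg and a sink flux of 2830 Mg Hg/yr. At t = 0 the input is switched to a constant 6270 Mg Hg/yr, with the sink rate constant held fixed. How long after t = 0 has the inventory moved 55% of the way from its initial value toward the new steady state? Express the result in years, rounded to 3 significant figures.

1.04 yr

τ = M₀/F₀ = 3670/2830 = 1.297 yr.
The remaining gap fraction is e^(−t/τ); 55% covered ⇒ e^(−t/τ) = 0.450.
t = −τ ln(0.450) = 1.297 × 0.7985 = 1.036 yr.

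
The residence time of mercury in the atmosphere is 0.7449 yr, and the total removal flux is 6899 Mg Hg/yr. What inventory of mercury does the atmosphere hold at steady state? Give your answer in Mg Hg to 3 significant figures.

5140 Mg Hg

τ = M/F ⇒ M = τ × F = 0.7449 × 6899 = 5139 Mg Hg.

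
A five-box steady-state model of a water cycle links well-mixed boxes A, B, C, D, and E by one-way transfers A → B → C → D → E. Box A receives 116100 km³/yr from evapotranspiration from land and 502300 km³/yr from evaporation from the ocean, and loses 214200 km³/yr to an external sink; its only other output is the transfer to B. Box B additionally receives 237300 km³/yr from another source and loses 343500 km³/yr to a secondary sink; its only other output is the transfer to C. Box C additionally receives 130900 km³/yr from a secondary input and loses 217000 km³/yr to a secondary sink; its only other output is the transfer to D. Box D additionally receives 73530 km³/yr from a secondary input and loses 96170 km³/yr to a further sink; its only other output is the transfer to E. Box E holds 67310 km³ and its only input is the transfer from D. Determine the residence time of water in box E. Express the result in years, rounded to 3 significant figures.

0.356 yr

Box A: F(A→B) = (116100 + 502300) − 214200 = 404200 km³/yr.
Box B: F(B→C) = (404200 + 237300) − 343500 = 298000 km³/yr.
Box C: F(C→D) = (298000 + 130900) − 217000 = 211900 km³/yr.
Box D: F(D→E) = (211900 + 73530) − 96170 = 189260 km³/yr.
Box E throughput = its input = 189260 km³/yr; τ = 67310 / 189260 = 0.3556 yr.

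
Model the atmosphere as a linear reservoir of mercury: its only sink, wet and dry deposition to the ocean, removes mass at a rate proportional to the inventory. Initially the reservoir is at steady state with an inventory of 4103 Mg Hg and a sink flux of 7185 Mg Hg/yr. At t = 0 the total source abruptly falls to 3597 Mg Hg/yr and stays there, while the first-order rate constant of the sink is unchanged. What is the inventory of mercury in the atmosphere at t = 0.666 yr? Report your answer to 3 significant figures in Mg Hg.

The sink rate constant is k = F₀/M₀ = 7185/4103 = 1.751 yr⁻¹.
Solving dM/dt = F₁ − kM with M(0) = M₀ gives M(t) = F₁/k + (M₀ − F₁/k)·e^(−kt).
F₁/k = 3597/1.751 = 2054.1 Mg Hg; kt = 1.751 × 0.666 = 1.166, e^(−kt) = 0.3115.
M(0.666) = 2054.1 + (4103 − 2054.1) × 0.3115 = 2054.1 + 638.3 = 2692.4 Mg Hg.

2690 Mg Hg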